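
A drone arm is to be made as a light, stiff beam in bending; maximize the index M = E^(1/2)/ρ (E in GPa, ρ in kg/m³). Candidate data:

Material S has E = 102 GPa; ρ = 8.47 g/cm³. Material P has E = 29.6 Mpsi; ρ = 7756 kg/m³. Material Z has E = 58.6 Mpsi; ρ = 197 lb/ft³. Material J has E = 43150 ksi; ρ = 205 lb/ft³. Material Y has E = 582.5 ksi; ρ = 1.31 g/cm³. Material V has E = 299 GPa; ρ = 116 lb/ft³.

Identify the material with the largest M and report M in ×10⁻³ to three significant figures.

Normalizing units and computing the index:
  material S: E = 102.0 GPa, ρ = 8470 kg/m³
  material P: E = 204.1 GPa, ρ = 7756 kg/m³
  material Z: E = 404.0 GPa, ρ = 3156 kg/m³
  material J: E = 297.5 GPa, ρ = 3284 kg/m³
  material Y: E = 4.016 GPa, ρ = 1310 kg/m³
  material V: E = 299.0 GPa, ρ = 1858 kg/m³
  material V: M = 9.31×10⁻³
  material Z: M = 6.37×10⁻³
  material J: M = 5.25×10⁻³
  material P: M = 1.84×10⁻³
  material Y: M = 1.53×10⁻³
  material S: M = 1.19×10⁻³
Material V has the largest M.

material V, M = 9.31×10⁻³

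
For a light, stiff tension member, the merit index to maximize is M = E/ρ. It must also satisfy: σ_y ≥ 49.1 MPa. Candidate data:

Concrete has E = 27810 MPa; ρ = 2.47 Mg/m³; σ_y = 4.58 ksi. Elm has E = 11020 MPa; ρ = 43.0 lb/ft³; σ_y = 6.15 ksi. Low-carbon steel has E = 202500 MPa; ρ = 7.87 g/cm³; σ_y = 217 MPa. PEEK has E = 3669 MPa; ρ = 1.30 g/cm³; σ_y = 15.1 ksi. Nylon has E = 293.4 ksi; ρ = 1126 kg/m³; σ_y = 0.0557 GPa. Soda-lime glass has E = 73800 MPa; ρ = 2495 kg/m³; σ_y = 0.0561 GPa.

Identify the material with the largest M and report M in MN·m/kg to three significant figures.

soda-lime glass, M = 29.6 MN·m/kg

Screen on constraints: σ_y ≥ 49.1 MPa. Survivors: low-carbon steel, PEEK, nylon, soda-lime glass.
Normalizing units and computing the index:
  low-carbon steel: E = 202.5 GPa, ρ = 7870 kg/m³
  PEEK: E = 3.669 GPa, ρ = 1300 kg/m³
  nylon: E = 2.023 GPa, ρ = 1126 kg/m³
  soda-lime glass: E = 73.80 GPa, ρ = 2495 kg/m³
  soda-lime glass: M = 29.6 MN·m/kg
  low-carbon steel: M = 25.7 MN·m/kg
  PEEK: M = 2.82 MN·m/kg
  nylon: M = 1.80 MN·m/kg
Soda-lime glass ranks first.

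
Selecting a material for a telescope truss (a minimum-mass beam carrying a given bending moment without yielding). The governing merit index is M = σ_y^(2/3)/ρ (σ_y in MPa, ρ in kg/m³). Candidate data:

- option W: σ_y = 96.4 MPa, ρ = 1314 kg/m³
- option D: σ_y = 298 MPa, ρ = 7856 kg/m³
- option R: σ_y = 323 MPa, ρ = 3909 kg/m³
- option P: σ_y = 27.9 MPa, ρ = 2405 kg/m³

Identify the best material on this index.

Computing M directly (units already consistent):
  option W: M = 16.0×10⁻³
  option R: M = 12.0×10⁻³
  option D: M = 5.68×10⁻³
  option P: M = 3.82×10⁻³
The maximum is for option W.

option W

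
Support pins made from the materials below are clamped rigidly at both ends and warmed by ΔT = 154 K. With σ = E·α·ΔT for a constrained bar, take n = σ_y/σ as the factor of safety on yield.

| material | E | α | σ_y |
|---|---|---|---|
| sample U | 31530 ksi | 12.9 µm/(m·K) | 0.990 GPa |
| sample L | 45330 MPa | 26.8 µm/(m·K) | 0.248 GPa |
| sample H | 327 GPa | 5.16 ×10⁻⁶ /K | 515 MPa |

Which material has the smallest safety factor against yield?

sample L

In consistent units (E in GPa, α in ×10⁻⁶/K, σ_y in MPa):
  sample U: E = 217.4, α = 12.9, σ_y = 990.0 → σ = 432 MPa, n = 2.29
  sample L: E = 45.33, α = 26.8, σ_y = 248.0 → σ = 187 MPa, n = 1.33
  sample H: E = 327.0, α = 5.16, σ_y = 515.0 → σ = 260 MPa, n = 1.98
Smallest n: sample L with n = 1.33.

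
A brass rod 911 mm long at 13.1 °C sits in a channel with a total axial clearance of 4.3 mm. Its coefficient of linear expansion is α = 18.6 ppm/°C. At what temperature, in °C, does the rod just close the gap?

α·L₀·ΔT = 4.3 mm ⇒ ΔT = 4.3 / (18.6×10⁻⁶ × 911.0) = 253.8 K.
T = 13.1 + 253.8 = 266.9 °C.

267 °C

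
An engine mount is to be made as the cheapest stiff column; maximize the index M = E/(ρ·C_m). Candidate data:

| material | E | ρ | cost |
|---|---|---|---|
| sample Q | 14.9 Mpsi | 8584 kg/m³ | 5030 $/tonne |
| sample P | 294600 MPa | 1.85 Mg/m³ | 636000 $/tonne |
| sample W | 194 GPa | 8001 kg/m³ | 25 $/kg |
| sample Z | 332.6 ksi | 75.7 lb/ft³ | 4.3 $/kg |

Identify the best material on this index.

sample Q

After converting to SI:
  sample Q: E = 102.7 GPa, ρ = 8584 kg/m³, cost = 5.030 $/kg
  sample P: E = 294.6 GPa, ρ = 1850 kg/m³, cost = 636.0 $/kg
  sample W: E = 194.0 GPa, ρ = 8001 kg/m³, cost = 25.00 $/kg
  sample Z: E = 2.293 GPa, ρ = 1213 kg/m³, cost = 4.300 $/kg
  sample Q: M = 2.38 MN·m per $
  sample W: M = 0.970 MN·m per $
  sample Z: M = 0.440 MN·m per $
  sample P: M = 0.250 MN·m per $
The maximum is for sample Q.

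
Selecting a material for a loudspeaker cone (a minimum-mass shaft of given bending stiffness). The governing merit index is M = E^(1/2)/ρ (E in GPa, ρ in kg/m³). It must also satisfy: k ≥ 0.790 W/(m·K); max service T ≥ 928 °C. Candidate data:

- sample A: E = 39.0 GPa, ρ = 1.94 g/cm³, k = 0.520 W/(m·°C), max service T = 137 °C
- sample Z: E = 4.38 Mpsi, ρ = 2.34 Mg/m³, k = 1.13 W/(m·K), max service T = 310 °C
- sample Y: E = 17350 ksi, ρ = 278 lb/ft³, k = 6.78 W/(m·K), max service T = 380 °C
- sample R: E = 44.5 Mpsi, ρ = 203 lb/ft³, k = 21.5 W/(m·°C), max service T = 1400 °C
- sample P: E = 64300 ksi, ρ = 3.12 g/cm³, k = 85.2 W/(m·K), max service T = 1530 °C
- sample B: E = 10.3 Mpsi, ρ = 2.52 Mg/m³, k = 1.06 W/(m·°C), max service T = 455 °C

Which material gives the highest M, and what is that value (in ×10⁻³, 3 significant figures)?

sample P, M = 6.75×10⁻³

Screen on constraints: k ≥ 0.790 W/(m·K); max service T ≥ 928 °C. Survivors: sample R, sample P.
Normalizing units and computing the index:
  sample R: E = 306.8 GPa, ρ = 3252 kg/m³
  sample P: E = 443.3 GPa, ρ = 3120 kg/m³
  sample P: M = 6.75×10⁻³
  sample R: M = 5.39×10⁻³
Highest index: sample P.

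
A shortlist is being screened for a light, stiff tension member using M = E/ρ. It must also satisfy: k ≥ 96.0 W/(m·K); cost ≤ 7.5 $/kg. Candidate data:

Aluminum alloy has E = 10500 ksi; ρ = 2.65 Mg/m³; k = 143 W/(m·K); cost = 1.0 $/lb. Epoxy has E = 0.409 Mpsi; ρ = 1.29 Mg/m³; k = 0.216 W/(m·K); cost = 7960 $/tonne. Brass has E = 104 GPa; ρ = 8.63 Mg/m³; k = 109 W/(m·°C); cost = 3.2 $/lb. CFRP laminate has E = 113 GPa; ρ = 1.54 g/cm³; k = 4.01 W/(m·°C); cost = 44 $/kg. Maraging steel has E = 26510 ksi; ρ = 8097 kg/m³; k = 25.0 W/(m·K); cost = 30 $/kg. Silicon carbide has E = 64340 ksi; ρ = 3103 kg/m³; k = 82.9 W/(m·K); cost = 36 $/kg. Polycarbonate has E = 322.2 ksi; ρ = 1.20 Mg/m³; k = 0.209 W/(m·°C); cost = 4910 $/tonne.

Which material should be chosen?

aluminum alloy

Screen on constraints: k ≥ 96.0 W/(m·K); cost ≤ 7.5 $/kg. Survivors: aluminum alloy, brass.
After converting to SI:
  aluminum alloy: E = 72.39 GPa, ρ = 2650 kg/m³
  brass: E = 104.0 GPa, ρ = 8630 kg/m³
  aluminum alloy: M = 27.3 MN·m/kg
  brass: M = 12.1 MN·m/kg
Highest index: aluminum alloy.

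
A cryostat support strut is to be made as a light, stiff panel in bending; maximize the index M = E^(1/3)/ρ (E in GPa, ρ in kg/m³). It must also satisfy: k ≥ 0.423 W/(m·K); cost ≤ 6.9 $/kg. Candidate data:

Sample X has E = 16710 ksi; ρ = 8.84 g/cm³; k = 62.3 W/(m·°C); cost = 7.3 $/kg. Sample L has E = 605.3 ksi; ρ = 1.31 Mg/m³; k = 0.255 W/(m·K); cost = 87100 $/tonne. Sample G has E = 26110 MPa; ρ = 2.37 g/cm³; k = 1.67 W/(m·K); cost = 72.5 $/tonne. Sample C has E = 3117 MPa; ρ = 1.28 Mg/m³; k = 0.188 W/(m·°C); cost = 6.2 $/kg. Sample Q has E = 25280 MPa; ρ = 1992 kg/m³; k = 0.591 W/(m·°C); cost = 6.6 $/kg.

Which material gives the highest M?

sample Q

Screen on constraints: k ≥ 0.423 W/(m·K); cost ≤ 6.9 $/kg. Survivors: sample G, sample Q.
After converting to SI:
  sample G: E = 26.11 GPa, ρ = 2370 kg/m³
  sample Q: E = 25.28 GPa, ρ = 1992 kg/m³
  sample Q: M = 1.47×10⁻³
  sample G: M = 1.25×10⁻³
Sample Q has the largest M.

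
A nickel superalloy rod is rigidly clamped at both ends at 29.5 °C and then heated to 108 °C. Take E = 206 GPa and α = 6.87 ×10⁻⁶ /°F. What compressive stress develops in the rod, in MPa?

α = 6.87×10⁻⁶/°F × 9/5 = 12.4×10⁻⁶/K.
ΔT = 78.50 K. Constrained thermal stress σ = E·α·ΔT = 206.0×10³ MPa × 12.4×10⁻⁶ × 78.50 = 200 MPa (compressive).

200 MPa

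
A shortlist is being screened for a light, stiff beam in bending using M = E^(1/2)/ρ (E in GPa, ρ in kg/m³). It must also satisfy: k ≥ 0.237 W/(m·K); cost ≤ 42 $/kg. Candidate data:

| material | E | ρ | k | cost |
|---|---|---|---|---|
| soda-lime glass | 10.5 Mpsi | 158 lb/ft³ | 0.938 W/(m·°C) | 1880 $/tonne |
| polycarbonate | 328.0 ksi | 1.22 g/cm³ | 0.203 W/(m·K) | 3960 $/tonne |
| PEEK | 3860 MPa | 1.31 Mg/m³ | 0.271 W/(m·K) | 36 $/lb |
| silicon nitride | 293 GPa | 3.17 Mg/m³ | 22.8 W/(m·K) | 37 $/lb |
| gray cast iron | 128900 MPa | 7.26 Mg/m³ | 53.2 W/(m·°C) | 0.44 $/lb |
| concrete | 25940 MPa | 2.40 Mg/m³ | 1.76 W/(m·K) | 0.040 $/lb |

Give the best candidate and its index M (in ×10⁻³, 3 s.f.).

soda-lime glass, M = 3.36×10⁻³

Screen on constraints: k ≥ 0.237 W/(m·K); cost ≤ 42 $/kg. Survivors: soda-lime glass, gray cast iron, concrete.
Normalizing units and computing the index:
  soda-lime glass: E = 72.39 GPa, ρ = 2531 kg/m³
  gray cast iron: E = 128.9 GPa, ρ = 7260 kg/m³
  concrete: E = 25.94 GPa, ρ = 2400 kg/m³
  soda-lime glass: M = 3.36×10⁻³
  concrete: M = 2.12×10⁻³
  gray cast iron: M = 1.56×10⁻³
Highest index: soda-lime glass.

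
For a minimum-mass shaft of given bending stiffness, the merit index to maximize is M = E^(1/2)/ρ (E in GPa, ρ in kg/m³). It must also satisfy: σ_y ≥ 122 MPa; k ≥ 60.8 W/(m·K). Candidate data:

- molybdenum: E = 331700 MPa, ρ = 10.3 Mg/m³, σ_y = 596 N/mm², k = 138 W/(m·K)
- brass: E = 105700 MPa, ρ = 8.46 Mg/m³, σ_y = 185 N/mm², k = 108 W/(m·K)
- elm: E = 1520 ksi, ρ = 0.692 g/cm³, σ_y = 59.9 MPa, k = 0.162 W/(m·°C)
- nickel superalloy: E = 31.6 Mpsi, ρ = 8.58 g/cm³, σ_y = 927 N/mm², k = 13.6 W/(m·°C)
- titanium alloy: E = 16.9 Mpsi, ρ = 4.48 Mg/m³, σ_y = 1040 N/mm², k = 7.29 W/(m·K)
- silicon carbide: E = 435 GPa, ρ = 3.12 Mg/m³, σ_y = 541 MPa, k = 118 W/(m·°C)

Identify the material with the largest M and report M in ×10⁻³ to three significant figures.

Screen on constraints: σ_y ≥ 122 MPa; k ≥ 60.8 W/(m·K). Survivors: molybdenum, brass, silicon carbide.
Putting every candidate on a common basis:
  molybdenum: E = 331.7 GPa, ρ = 10300 kg/m³
  brass: E = 105.7 GPa, ρ = 8460 kg/m³
  silicon carbide: E = 435.0 GPa, ρ = 3120 kg/m³
  silicon carbide: M = 6.68×10⁻³
  molybdenum: M = 1.77×10⁻³
  brass: M = 1.22×10⁻³
Silicon carbide ranks first.

silicon carbide, M = 6.68×10⁻³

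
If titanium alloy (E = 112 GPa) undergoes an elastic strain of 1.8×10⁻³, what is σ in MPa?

202 MPa

σ = E·ε = 112000 MPa × 1.8×10⁻³ = 202 MPa.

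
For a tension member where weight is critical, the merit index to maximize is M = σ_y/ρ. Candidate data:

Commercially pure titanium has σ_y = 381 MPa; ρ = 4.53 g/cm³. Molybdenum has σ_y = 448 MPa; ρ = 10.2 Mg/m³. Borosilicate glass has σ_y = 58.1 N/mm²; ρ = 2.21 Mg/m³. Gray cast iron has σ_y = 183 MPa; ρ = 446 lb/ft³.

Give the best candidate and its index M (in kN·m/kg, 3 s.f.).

In SI units:
  commercially pure titanium: σ_y = 381.0 MPa, ρ = 4530 kg/m³
  molybdenum: σ_y = 448.0 MPa, ρ = 10200 kg/m³
  borosilicate glass: σ_y = 58.10 MPa, ρ = 2210 kg/m³
  gray cast iron: σ_y = 183.0 MPa, ρ = 7144 kg/m³
  commercially pure titanium: M = 84.1 kN·m/kg
  molybdenum: M = 43.9 kN·m/kg
  borosilicate glass: M = 26.3 kN·m/kg
  gray cast iron: M = 25.6 kN·m/kg
Commercially pure titanium ranks first.

commercially pure titanium, M = 84.1 kN·m/kg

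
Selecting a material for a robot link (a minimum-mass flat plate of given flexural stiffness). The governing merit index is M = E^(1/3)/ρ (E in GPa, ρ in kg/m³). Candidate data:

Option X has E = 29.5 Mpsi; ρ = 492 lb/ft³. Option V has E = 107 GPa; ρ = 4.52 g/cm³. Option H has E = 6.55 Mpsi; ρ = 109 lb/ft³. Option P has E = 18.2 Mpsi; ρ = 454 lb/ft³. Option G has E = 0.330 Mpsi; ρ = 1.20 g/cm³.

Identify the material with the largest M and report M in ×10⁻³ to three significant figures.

In SI units:
  option X: E = 203.4 GPa, ρ = 7881 kg/m³
  option V: E = 107.0 GPa, ρ = 4520 kg/m³
  option H: E = 45.16 GPa, ρ = 1746 kg/m³
  option P: E = 125.5 GPa, ρ = 7272 kg/m³
  option G: E = 2.275 GPa, ρ = 1200 kg/m³
  option H: M = 2.04×10⁻³
  option G: M = 1.10×10⁻³
  option V: M = 1.05×10⁻³
  option X: M = 0.746×10⁻³
  option P: M = 0.688×10⁻³
Option H ranks first.

option H, M = 2.04×10⁻³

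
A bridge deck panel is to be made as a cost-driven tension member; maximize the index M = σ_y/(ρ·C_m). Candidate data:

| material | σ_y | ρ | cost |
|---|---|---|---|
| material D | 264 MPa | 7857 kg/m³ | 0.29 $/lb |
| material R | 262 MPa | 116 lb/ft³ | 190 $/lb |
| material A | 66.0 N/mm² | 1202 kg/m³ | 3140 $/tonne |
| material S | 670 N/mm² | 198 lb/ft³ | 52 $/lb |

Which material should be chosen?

material D

Putting every candidate on a common basis:
  material D: σ_y = 264.0 MPa, ρ = 7857 kg/m³, cost = 0.6393 $/kg
  material R: σ_y = 262.0 MPa, ρ = 1858 kg/m³, cost = 418.9 $/kg
  material A: σ_y = 66.00 MPa, ρ = 1202 kg/m³, cost = 3.140 $/kg
  material S: σ_y = 670.0 MPa, ρ = 3172 kg/m³, cost = 114.6 $/kg
  material D: M = 52.6 kN·m per $
  material A: M = 17.5 kN·m per $
  material S: M = 1.84 kN·m per $
  material R: M = 0.337 kN·m per $
Material D ranks first.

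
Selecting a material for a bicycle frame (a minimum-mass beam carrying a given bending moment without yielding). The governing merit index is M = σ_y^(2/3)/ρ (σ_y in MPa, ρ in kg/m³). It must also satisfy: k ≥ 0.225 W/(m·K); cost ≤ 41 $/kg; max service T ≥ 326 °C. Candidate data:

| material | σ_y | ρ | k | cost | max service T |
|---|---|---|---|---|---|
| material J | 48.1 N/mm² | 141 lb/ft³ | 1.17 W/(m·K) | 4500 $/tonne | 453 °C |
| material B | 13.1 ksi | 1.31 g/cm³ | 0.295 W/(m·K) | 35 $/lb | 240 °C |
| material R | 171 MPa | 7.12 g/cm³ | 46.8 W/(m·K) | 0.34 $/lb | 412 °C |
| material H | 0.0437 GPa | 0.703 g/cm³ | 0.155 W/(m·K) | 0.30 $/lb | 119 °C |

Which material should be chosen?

Screen on constraints: k ≥ 0.225 W/(m·K); cost ≤ 41 $/kg; max service T ≥ 326 °C. Survivors: material J, material R.
After converting to SI:
  material J: σ_y = 48.10 MPa, ρ = 2259 kg/m³
  material R: σ_y = 171.0 MPa, ρ = 7120 kg/m³
  material J: M = 5.86×10⁻³
  material R: M = 4.33×10⁻³
Highest index: material J.

material J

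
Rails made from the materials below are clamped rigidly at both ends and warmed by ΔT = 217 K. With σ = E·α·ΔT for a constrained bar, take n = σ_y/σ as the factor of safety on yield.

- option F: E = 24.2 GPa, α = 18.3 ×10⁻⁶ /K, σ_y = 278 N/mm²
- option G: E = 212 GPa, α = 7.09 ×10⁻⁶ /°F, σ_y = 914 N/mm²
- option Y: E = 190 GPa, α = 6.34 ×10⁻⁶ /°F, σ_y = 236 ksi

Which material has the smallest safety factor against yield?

option G

In consistent units (E in GPa, α in ×10⁻⁶/K, σ_y in MPa):
  option F: E = 24.20, α = 18.3, σ_y = 278.0 → σ = 96.1 MPa, n = 2.89
  option G: E = 212.0, α = 12.8, σ_y = 914.0 → σ = 587 MPa, n = 1.56
  option Y: E = 190.0, α = 11.4, σ_y = 1627 → σ = 471 MPa, n = 3.46
Option G has the lowest safety factor, n = 1.56.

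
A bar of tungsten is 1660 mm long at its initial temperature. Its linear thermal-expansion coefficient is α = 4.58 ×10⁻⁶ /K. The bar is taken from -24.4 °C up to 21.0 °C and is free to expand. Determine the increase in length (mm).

0.345 mm

ΔT = 21.0 − (-24.4) = 45.40 K.
ΔL = α·L₀·ΔT = 4.58×10⁻⁶ × 1660 mm × 45.40 K = 0.345 mm.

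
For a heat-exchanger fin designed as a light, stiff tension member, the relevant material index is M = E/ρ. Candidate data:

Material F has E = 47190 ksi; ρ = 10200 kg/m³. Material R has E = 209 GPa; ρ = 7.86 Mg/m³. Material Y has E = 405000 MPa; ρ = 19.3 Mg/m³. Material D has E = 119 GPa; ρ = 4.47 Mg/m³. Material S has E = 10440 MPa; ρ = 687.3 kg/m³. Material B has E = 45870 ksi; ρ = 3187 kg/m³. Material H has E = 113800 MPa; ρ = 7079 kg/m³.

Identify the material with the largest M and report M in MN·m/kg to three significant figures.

material B, M = 99.2 MN·m/kg

Putting every candidate on a common basis:
  material F: E = 325.4 GPa, ρ = 10200 kg/m³
  material R: E = 209.0 GPa, ρ = 7860 kg/m³
  material Y: E = 405.0 GPa, ρ = 19300 kg/m³
  material D: E = 119.0 GPa, ρ = 4470 kg/m³
  material S: E = 10.44 GPa, ρ = 687.3 kg/m³
  material B: E = 316.3 GPa, ρ = 3187 kg/m³
  material H: E = 113.8 GPa, ρ = 7079 kg/m³
  material B: M = 99.2 MN·m/kg
  material F: M = 31.9 MN·m/kg
  material D: M = 26.6 MN·m/kg
  material R: M = 26.6 MN·m/kg
  material Y: M = 21.0 MN·m/kg
  material H: M = 16.1 MN·m/kg
  material S: M = 15.2 MN·m/kg
Highest index: material B.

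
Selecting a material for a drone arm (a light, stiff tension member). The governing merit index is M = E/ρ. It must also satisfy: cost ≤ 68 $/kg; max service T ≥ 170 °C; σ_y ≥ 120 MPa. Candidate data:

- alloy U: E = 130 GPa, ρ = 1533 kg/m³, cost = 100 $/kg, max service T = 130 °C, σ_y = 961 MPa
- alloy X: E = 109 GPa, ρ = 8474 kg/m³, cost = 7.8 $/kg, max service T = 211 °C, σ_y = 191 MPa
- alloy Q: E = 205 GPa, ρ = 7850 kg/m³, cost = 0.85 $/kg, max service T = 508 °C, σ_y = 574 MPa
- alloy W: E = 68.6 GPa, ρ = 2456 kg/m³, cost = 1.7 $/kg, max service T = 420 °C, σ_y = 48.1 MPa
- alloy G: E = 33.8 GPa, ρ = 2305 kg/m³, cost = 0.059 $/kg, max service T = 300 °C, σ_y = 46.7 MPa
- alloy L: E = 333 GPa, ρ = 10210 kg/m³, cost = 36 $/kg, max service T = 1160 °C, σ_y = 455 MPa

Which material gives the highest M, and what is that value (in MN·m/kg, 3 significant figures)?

alloy L, M = 32.6 MN·m/kg

Screen on constraints: cost ≤ 68 $/kg; max service T ≥ 170 °C; σ_y ≥ 120 MPa. Survivors: alloy X, alloy Q, alloy L.
Per-candidate index values:
  alloy L: M = 32.6 MN·m/kg
  alloy Q: M = 26.1 MN·m/kg
  alloy X: M = 12.9 MN·m/kg
Alloy L ranks first.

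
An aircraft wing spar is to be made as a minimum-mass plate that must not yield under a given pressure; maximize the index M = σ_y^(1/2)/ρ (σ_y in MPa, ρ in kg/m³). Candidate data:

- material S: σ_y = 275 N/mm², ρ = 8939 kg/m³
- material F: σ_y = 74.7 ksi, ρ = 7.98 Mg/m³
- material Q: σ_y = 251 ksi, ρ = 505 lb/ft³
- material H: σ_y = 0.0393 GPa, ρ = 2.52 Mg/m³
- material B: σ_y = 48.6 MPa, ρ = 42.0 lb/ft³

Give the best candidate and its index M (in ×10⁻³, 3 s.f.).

After converting to SI:
  material S: σ_y = 275.0 MPa, ρ = 8939 kg/m³
  material F: σ_y = 515.0 MPa, ρ = 7980 kg/m³
  material Q: σ_y = 1731 MPa, ρ = 8089 kg/m³
  material H: σ_y = 39.30 MPa, ρ = 2520 kg/m³
  material B: σ_y = 48.60 MPa, ρ = 672.8 kg/m³
  material B: M = 10.4×10⁻³
  material Q: M = 5.14×10⁻³
  material F: M = 2.84×10⁻³
  material H: M = 2.49×10⁻³
  material S: M = 1.86×10⁻³
Highest index: material B.

material B, M = 10.4×10⁻³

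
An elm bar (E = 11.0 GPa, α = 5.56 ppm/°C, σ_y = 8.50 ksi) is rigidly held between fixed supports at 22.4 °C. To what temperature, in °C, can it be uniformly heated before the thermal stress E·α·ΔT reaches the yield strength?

981 °C

σ_y = 8.50 ksi = 58.61 MPa.
E·α·ΔT = 58.61 MPa ⇒ ΔT = 58.61 / (11.00×10³ × 5.56×10⁻⁶) = 958.2 K.
T = 22.4 + 958.2 = 980.6 °C.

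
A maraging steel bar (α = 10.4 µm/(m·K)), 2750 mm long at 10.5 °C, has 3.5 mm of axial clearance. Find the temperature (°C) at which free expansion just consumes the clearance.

133 °C

α·L₀·ΔT = 3.5 mm ⇒ ΔT = 3.5 / (10.4×10⁻⁶ × 2750.0) = 122.4 K.
T = 10.5 + 122.4 = 132.9 °C.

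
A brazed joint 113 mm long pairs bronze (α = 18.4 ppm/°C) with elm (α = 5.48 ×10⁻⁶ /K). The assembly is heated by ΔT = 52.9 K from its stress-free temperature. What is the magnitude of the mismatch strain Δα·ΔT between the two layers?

Δα = |18.4 − 5.48|×10⁻⁶/K = 12.9×10⁻⁶/K.
Mismatch strain = Δα·ΔT = 12.9×10⁻⁶ × 52.9 = 6.83×10⁻⁴.

6.83×10⁻⁴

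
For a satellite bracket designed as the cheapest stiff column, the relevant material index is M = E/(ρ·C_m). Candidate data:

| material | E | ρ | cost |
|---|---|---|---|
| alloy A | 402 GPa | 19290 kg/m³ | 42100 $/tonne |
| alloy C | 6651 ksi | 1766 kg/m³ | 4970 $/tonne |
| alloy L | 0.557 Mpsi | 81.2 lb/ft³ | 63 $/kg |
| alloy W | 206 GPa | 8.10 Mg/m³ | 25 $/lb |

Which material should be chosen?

alloy C

Convert each candidate to consistent units, then evaluate M:
  alloy A: E = 402.0 GPa, ρ = 19290 kg/m³, cost = 42.10 $/kg
  alloy C: E = 45.86 GPa, ρ = 1766 kg/m³, cost = 4.970 $/kg
  alloy L: E = 3.840 GPa, ρ = 1301 kg/m³, cost = 63.00 $/kg
  alloy W: E = 206.0 GPa, ρ = 8100 kg/m³, cost = 55.11 $/kg
  alloy C: M = 5.22 MN·m per $
  alloy A: M = 0.495 MN·m per $
  alloy W: M = 0.461 MN·m per $
  alloy L: M = 0.0469 MN·m per $
The maximum is for alloy C.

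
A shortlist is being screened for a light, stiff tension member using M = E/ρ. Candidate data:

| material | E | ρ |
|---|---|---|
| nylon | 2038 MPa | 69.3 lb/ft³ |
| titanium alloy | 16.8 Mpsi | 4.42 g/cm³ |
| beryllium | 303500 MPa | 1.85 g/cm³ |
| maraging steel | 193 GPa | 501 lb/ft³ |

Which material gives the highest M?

Normalizing units and computing the index:
  nylon: E = 2.038 GPa, ρ = 1110 kg/m³
  titanium alloy: E = 115.8 GPa, ρ = 4420 kg/m³
  beryllium: E = 303.5 GPa, ρ = 1850 kg/m³
  maraging steel: E = 193.0 GPa, ρ = 8025 kg/m³
  beryllium: M = 164 MN·m/kg
  titanium alloy: M = 26.2 MN·m/kg
  maraging steel: M = 24.0 MN·m/kg
  nylon: M = 1.84 MN·m/kg
The maximum is for beryllium.

beryllium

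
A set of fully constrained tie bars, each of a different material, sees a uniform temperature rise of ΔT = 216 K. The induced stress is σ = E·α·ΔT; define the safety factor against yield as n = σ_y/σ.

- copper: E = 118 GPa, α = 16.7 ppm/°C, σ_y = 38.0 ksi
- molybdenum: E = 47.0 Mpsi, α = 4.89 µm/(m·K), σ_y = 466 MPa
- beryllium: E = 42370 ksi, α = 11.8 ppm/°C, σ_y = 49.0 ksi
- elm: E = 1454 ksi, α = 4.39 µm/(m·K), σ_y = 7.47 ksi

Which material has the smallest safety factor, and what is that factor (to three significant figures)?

beryllium, n = 0.454

Per material, after unit conversion:
  copper: E = 118.0, α = 16.7, σ_y = 262.0 → σ = 426 MPa, n = 0.616
  molybdenum: E = 324.1, α = 4.89, σ_y = 466.0 → σ = 342 MPa, n = 1.36
  beryllium: E = 292.1, α = 11.8, σ_y = 337.8 → σ = 745 MPa, n = 0.454
  elm: E = 10.02, α = 4.39, σ_y = 51.50 → σ = 9.51 MPa, n = 5.42
Beryllium has the lowest safety factor, n = 0.454.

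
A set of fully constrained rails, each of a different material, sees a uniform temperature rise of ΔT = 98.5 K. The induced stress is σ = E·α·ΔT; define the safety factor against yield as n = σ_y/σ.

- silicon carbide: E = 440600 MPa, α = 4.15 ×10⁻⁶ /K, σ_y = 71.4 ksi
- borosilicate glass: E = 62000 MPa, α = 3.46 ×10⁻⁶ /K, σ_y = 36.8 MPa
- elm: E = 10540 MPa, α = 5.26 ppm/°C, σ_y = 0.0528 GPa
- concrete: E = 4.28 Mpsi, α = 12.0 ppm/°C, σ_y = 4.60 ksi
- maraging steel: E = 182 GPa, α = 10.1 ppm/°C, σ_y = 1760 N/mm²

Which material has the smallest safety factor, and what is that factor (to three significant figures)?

concrete, n = 0.909

With everything in SI (GPa, ×10⁻⁶/K, MPa):
  silicon carbide: E = 440.6, α = 4.15, σ_y = 492.3 → σ = 180 MPa, n = 2.73
  borosilicate glass: E = 62.00, α = 3.46, σ_y = 36.80 → σ = 21.1 MPa, n = 1.74
  elm: E = 10.54, α = 5.26, σ_y = 52.80 → σ = 5.46 MPa, n = 9.67
  concrete: E = 29.51, α = 12.0, σ_y = 31.72 → σ = 34.9 MPa, n = 0.909
  maraging steel: E = 182.0, α = 10.1, σ_y = 1760 → σ = 181 MPa, n = 9.72
Smallest n: concrete with n = 0.909.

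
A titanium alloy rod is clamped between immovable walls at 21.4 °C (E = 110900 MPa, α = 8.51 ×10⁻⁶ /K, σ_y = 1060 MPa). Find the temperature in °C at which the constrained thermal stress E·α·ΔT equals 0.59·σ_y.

684 °C

E = 110900 MPa = 110.9 GPa.
E·α·ΔT = 625.4 MPa ⇒ ΔT = 625.4 / (110.9×10³ × 8.51×10⁻⁶) = 662.7 K.
T = 21.4 + 662.7 = 684.1 °C.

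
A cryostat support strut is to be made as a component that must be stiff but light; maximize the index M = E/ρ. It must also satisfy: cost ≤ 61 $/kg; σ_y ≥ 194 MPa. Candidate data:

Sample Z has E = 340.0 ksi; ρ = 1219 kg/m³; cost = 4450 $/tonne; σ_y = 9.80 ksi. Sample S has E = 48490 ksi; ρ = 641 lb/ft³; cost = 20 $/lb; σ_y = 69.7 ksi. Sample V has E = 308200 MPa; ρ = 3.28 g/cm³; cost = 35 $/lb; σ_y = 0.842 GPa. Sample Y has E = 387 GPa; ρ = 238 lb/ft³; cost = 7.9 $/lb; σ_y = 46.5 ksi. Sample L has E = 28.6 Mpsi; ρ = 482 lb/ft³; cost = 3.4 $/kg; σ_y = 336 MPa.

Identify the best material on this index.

Screen on constraints: cost ≤ 61 $/kg; σ_y ≥ 194 MPa. Survivors: sample S, sample Y, sample L.
In SI units:
  sample S: E = 334.3 GPa, ρ = 10270 kg/m³
  sample Y: E = 387.0 GPa, ρ = 3812 kg/m³
  sample L: E = 197.2 GPa, ρ = 7721 kg/m³
  sample Y: M = 102 MN·m/kg
  sample S: M = 32.6 MN·m/kg
  sample L: M = 25.5 MN·m/kg
The maximum is for sample Y.

sample Y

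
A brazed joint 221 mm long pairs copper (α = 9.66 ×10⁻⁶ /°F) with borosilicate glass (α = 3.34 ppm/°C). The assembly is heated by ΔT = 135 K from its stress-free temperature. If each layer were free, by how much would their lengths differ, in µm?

419 µm

copper: α = 9.66×10⁻⁶/°F × 9/5 = 17.4×10⁻⁶/K.
Δα = |17.4 − 3.34|×10⁻⁶/K = 14.0×10⁻⁶/K.
ΔL_mismatch = Δα·L·ΔT = 14.0×10⁻⁶ × 221.0 mm × 135.0 K = 419 µm.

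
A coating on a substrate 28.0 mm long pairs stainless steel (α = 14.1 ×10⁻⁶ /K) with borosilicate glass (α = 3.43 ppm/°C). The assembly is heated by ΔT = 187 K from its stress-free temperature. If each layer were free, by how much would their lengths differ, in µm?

55.9 µm

Δα = |14.1 − 3.43|×10⁻⁶/K = 10.7×10⁻⁶/K.
ΔL_mismatch = Δα·L·ΔT = 10.7×10⁻⁶ × 28.0 mm × 187.0 K = 55.9 µm.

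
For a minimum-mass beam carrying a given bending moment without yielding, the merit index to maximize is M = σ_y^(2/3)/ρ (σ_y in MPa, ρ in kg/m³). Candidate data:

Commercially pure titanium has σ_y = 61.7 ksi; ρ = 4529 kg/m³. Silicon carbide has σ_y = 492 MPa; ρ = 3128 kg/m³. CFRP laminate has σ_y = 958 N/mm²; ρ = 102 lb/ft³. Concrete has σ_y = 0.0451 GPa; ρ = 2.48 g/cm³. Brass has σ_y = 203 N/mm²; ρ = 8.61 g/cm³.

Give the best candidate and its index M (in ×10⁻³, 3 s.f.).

Putting every candidate on a common basis:
  commercially pure titanium: σ_y = 425.4 MPa, ρ = 4529 kg/m³
  silicon carbide: σ_y = 492.0 MPa, ρ = 3128 kg/m³
  CFRP laminate: σ_y = 958.0 MPa, ρ = 1634 kg/m³
  concrete: σ_y = 45.10 MPa, ρ = 2480 kg/m³
  brass: σ_y = 203.0 MPa, ρ = 8610 kg/m³
  CFRP laminate: M = 59.5×10⁻³
  silicon carbide: M = 19.9×10⁻³
  commercially pure titanium: M = 12.5×10⁻³
  concrete: M = 5.11×10⁻³
  brass: M = 4.01×10⁻³
Highest index: CFRP laminate.

CFRP laminate, M = 59.5×10⁻³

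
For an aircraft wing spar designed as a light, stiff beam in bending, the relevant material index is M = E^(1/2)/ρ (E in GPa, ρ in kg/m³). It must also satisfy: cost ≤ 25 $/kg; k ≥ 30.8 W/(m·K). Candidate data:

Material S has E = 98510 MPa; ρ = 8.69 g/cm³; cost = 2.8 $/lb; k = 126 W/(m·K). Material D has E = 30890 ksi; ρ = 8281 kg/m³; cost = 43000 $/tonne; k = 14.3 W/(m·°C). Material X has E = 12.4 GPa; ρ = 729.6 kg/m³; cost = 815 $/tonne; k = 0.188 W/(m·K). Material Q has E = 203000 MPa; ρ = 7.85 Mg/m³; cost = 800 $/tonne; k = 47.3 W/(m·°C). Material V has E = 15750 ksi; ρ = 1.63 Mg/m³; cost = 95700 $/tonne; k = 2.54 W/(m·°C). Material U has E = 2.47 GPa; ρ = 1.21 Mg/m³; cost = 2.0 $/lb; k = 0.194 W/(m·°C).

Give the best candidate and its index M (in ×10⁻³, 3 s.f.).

material Q, M = 1.82×10⁻³

Screen on constraints: cost ≤ 25 $/kg; k ≥ 30.8 W/(m·K). Survivors: material S, material Q.
Putting every candidate on a common basis:
  material S: E = 98.51 GPa, ρ = 8690 kg/m³
  material Q: E = 203.0 GPa, ρ = 7850 kg/m³
  material Q: M = 1.82×10⁻³
  material S: M = 1.14×10⁻³
Material Q has the largest M.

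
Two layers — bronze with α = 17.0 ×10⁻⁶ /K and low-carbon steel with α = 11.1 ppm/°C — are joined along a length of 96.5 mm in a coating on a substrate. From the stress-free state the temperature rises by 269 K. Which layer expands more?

bronze

α(bronze) = 17.0×10⁻⁶/K vs α(low-carbon steel) = 11.1×10⁻⁶/K.
Higher α expands more for the same ΔT: bronze.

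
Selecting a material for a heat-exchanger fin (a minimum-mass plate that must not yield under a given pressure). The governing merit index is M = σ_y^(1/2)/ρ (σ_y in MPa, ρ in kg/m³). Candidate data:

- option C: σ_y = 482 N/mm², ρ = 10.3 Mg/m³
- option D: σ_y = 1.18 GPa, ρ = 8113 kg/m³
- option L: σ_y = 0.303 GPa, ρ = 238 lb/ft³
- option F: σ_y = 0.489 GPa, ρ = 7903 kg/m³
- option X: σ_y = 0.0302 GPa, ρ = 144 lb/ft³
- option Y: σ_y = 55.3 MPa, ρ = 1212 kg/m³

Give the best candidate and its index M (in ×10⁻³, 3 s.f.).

option Y, M = 6.14×10⁻³

Putting every candidate on a common basis:
  option C: σ_y = 482.0 MPa, ρ = 10300 kg/m³
  option D: σ_y = 1180 MPa, ρ = 8113 kg/m³
  option L: σ_y = 303.0 MPa, ρ = 3812 kg/m³
  option F: σ_y = 489.0 MPa, ρ = 7903 kg/m³
  option X: σ_y = 30.20 MPa, ρ = 2307 kg/m³
  option Y: σ_y = 55.30 MPa, ρ = 1212 kg/m³
  option Y: M = 6.14×10⁻³
  option L: M = 4.57×10⁻³
  option D: M = 4.23×10⁻³
  option F: M = 2.80×10⁻³
  option X: M = 2.38×10⁻³
  option C: M = 2.13×10⁻³
Option Y ranks first.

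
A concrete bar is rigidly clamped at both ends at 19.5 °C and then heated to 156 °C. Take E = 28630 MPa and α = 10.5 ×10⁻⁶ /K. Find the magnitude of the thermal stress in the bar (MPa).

41.0 MPa

E = 28630 MPa = 28.63 GPa.
ΔT = 136.5 K. Constrained thermal stress σ = E·α·ΔT = 28.63×10³ MPa × 10.5×10⁻⁶ × 136.5 = 41.0 MPa (compressive).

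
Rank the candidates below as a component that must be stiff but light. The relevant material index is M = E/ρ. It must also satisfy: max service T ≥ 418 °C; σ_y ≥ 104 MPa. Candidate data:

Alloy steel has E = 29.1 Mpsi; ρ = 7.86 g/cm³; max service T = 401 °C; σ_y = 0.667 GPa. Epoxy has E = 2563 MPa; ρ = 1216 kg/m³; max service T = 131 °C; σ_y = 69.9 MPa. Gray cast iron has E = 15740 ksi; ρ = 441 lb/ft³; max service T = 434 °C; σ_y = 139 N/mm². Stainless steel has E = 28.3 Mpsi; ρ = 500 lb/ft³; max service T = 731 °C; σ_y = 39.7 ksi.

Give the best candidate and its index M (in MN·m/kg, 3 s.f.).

Screen on constraints: max service T ≥ 418 °C; σ_y ≥ 104 MPa. Survivors: gray cast iron, stainless steel.
In SI units:
  gray cast iron: E = 108.5 GPa, ρ = 7064 kg/m³
  stainless steel: E = 195.1 GPa, ρ = 8009 kg/m³
  stainless steel: M = 24.4 MN·m/kg
  gray cast iron: M = 15.4 MN·m/kg
Highest index: stainless steel.

stainless steel, M = 24.4 MN·m/kg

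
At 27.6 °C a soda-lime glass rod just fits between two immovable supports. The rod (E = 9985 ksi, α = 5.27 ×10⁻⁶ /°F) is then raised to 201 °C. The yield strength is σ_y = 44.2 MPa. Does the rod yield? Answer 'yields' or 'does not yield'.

E = 9985 ksi = 68.84 GPa.
α = 5.27×10⁻⁶/°F × 9/5 = 9.49×10⁻⁶/K.
ΔT = 173.4 K. Constrained thermal stress σ = E·α·ΔT = 68.84×10³ MPa × 9.49×10⁻⁶ × 173.4 = 113 MPa (compressive).
Compare to σ_y = 44.2 MPa: σ ≥ σ_y, so it yields.

yields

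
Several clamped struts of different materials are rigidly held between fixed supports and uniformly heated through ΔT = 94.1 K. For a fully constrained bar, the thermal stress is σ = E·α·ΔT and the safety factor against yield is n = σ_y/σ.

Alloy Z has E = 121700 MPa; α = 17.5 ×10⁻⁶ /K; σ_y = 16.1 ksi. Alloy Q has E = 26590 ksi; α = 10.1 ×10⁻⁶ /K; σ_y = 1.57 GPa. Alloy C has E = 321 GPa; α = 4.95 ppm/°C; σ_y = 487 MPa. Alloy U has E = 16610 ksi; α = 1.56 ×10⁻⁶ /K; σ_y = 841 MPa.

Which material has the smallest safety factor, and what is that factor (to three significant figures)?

With everything in SI (GPa, ×10⁻⁶/K, MPa):
  alloy Z: E = 121.7, α = 17.5, σ_y = 111.0 → σ = 200 MPa, n = 0.554
  alloy Q: E = 183.3, α = 10.1, σ_y = 1570 → σ = 174 MPa, n = 9.01
  alloy C: E = 321.0, α = 4.95, σ_y = 487.0 → σ = 150 MPa, n = 3.26
  alloy U: E = 114.5, α = 1.56, σ_y = 841.0 → σ = 16.8 MPa, n = 50.0
Smallest n: alloy Z with n = 0.554.

alloy Z, n = 0.554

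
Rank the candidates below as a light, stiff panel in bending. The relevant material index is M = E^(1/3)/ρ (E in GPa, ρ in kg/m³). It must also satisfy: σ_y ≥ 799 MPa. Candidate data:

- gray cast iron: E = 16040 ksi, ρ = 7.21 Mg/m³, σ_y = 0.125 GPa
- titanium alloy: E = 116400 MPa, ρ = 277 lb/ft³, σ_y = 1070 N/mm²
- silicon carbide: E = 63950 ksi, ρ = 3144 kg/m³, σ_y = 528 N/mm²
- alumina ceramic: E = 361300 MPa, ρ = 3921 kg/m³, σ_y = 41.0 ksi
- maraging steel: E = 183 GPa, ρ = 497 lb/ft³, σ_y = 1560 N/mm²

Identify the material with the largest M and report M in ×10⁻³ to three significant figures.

titanium alloy, M = 1.10×10⁻³

Screen on constraints: σ_y ≥ 799 MPa. Survivors: titanium alloy, maraging steel.
Normalizing units and computing the index:
  titanium alloy: E = 116.4 GPa, ρ = 4437 kg/m³
  maraging steel: E = 183.0 GPa, ρ = 7961 kg/m³
  titanium alloy: M = 1.10×10⁻³
  maraging steel: M = 0.713×10⁻³
Titanium alloy has the largest M.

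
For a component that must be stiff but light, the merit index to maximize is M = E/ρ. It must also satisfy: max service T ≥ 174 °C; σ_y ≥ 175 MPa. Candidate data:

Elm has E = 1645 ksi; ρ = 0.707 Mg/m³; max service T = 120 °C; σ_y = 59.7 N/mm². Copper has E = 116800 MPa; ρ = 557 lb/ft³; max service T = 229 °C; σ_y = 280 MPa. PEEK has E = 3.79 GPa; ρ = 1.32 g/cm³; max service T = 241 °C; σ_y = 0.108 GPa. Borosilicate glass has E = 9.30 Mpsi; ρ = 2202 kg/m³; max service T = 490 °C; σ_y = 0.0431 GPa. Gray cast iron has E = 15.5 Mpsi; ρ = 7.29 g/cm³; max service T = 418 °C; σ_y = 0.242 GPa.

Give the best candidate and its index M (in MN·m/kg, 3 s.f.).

gray cast iron, M = 14.7 MN·m/kg

Screen on constraints: max service T ≥ 174 °C; σ_y ≥ 175 MPa. Survivors: copper, gray cast iron.
After converting to SI:
  copper: E = 116.8 GPa, ρ = 8922 kg/m³
  gray cast iron: E = 106.9 GPa, ρ = 7290 kg/m³
  gray cast iron: M = 14.7 MN·m/kg
  copper: M = 13.1 MN·m/kg
The maximum is for gray cast iron.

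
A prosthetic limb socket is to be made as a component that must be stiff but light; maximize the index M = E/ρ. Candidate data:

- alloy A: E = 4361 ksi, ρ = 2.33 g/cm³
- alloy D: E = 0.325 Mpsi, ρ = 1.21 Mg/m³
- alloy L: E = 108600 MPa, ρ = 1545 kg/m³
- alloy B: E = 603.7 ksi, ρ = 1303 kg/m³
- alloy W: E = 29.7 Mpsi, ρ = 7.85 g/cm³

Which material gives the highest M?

alloy L

Putting every candidate on a common basis:
  alloy A: E = 30.07 GPa, ρ = 2330 kg/m³
  alloy D: E = 2.241 GPa, ρ = 1210 kg/m³
  alloy L: E = 108.6 GPa, ρ = 1545 kg/m³
  alloy B: E = 4.162 GPa, ρ = 1303 kg/m³
  alloy W: E = 204.8 GPa, ρ = 7850 kg/m³
  alloy L: M = 70.3 MN·m/kg
  alloy W: M = 26.1 MN·m/kg
  alloy A: M = 12.9 MN·m/kg
  alloy B: M = 3.19 MN·m/kg
  alloy D: M = 1.85 MN·m/kg
Alloy L has the largest M.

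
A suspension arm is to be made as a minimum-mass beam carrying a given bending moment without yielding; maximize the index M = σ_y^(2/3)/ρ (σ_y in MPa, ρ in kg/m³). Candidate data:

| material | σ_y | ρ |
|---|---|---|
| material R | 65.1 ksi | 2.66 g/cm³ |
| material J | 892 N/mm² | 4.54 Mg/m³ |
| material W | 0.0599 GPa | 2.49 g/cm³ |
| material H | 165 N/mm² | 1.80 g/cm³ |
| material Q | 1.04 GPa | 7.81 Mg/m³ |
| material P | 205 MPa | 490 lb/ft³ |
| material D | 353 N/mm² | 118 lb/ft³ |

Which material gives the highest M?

material D

In SI units:
  material R: σ_y = 448.8 MPa, ρ = 2660 kg/m³
  material J: σ_y = 892.0 MPa, ρ = 4540 kg/m³
  material W: σ_y = 59.90 MPa, ρ = 2490 kg/m³
  material H: σ_y = 165.0 MPa, ρ = 1800 kg/m³
  material Q: σ_y = 1040 MPa, ρ = 7810 kg/m³
  material P: σ_y = 205.0 MPa, ρ = 7849 kg/m³
  material D: σ_y = 353.0 MPa, ρ = 1890 kg/m³
  material D: M = 26.4×10⁻³
  material R: M = 22.0×10⁻³
  material J: M = 20.4×10⁻³
  material H: M = 16.7×10⁻³
  material Q: M = 13.1×10⁻³
  material W: M = 6.15×10⁻³
  material P: M = 4.43×10⁻³
Highest index: material D.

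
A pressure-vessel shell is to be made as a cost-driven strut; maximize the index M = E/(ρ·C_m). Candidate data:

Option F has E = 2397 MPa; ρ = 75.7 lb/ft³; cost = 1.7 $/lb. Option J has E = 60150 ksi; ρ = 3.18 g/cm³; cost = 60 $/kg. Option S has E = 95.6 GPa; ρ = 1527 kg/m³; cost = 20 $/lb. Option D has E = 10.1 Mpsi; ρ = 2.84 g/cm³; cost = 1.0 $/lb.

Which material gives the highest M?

After converting to SI:
  option F: E = 2.397 GPa, ρ = 1213 kg/m³, cost = 3.748 $/kg
  option J: E = 414.7 GPa, ρ = 3180 kg/m³, cost = 60.00 $/kg
  option S: E = 95.60 GPa, ρ = 1527 kg/m³, cost = 44.09 $/kg
  option D: E = 69.64 GPa, ρ = 2840 kg/m³, cost = 2.205 $/kg
  option D: M = 11.1 MN·m per $
  option J: M = 2.17 MN·m per $
  option S: M = 1.42 MN·m per $
  option F: M = 0.527 MN·m per $
Option D ranks first.

option D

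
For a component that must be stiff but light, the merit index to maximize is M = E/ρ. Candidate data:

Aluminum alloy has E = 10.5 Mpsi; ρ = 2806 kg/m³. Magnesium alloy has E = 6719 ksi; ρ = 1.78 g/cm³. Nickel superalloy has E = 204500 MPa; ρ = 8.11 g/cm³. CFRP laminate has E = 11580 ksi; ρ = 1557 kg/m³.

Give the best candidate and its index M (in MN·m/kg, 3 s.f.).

CFRP laminate, M = 51.3 MN·m/kg

In SI units:
  aluminum alloy: E = 72.39 GPa, ρ = 2806 kg/m³
  magnesium alloy: E = 46.33 GPa, ρ = 1780 kg/m³
  nickel superalloy: E = 204.5 GPa, ρ = 8110 kg/m³
  CFRP laminate: E = 79.84 GPa, ρ = 1557 kg/m³
  CFRP laminate: M = 51.3 MN·m/kg
  magnesium alloy: M = 26.0 MN·m/kg
  aluminum alloy: M = 25.8 MN·m/kg
  nickel superalloy: M = 25.2 MN·m/kg
Highest index: CFRP laminate.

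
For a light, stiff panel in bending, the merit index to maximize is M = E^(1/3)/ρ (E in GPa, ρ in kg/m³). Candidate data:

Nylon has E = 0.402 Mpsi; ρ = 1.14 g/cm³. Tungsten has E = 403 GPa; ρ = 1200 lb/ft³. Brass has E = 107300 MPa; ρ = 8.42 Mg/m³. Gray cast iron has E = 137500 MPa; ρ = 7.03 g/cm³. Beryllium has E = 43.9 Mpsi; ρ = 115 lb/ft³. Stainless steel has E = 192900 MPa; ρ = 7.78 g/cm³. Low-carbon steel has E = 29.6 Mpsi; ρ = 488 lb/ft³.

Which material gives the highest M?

Normalizing units and computing the index:
  nylon: E = 2.772 GPa, ρ = 1140 kg/m³
  tungsten: E = 403.0 GPa, ρ = 19220 kg/m³
  brass: E = 107.3 GPa, ρ = 8420 kg/m³
  gray cast iron: E = 137.5 GPa, ρ = 7030 kg/m³
  beryllium: E = 302.7 GPa, ρ = 1842 kg/m³
  stainless steel: E = 192.9 GPa, ρ = 7780 kg/m³
  low-carbon steel: E = 204.1 GPa, ρ = 7817 kg/m³
  beryllium: M = 3.64×10⁻³
  nylon: M = 1.23×10⁻³
  low-carbon steel: M = 0.753×10⁻³
  stainless steel: M = 0.743×10⁻³
  gray cast iron: M = 0.734×10⁻³
  brass: M = 0.564×10⁻³
  tungsten: M = 0.384×10⁻³
Beryllium ranks first.

beryllium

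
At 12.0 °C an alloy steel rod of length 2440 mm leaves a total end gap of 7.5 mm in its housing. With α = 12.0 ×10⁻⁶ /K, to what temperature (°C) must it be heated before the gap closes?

α·L₀·ΔT = 7.5 mm ⇒ ΔT = 7.5 / (12.0×10⁻⁶ × 2440.0) = 256.1 K.
T = 12.0 + 256.1 = 268.1 °C.

268 °C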